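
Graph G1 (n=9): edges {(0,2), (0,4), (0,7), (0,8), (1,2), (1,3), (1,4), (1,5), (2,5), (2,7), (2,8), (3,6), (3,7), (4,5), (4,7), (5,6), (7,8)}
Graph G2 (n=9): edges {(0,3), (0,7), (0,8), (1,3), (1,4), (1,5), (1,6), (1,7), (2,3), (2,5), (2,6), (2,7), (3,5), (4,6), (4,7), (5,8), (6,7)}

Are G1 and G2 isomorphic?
Yes, isomorphic

The graphs are isomorphic.
One valid mapping φ: V(G1) → V(G2): 0→6, 1→3, 2→1, 3→0, 4→2, 5→5, 6→8, 7→7, 8→4

Verify φ preserves adjacency — for each edge of G1, its image is an edge of G2:
  (0,2) → (φ(0),φ(2)) = (1,6) ∈ E(G2) ✓
  (0,4) → (φ(0),φ(4)) = (2,6) ∈ E(G2) ✓
  (0,7) → (φ(0),φ(7)) = (6,7) ∈ E(G2) ✓
  (0,8) → (φ(0),φ(8)) = (4,6) ∈ E(G2) ✓
  (1,2) → (φ(1),φ(2)) = (1,3) ∈ E(G2) ✓
  (1,3) → (φ(1),φ(3)) = (0,3) ∈ E(G2) ✓
  (1,4) → (φ(1),φ(4)) = (2,3) ∈ E(G2) ✓
  (1,5) → (φ(1),φ(5)) = (3,5) ∈ E(G2) ✓
  (2,5) → (φ(2),φ(5)) = (1,5) ∈ E(G2) ✓
  (2,7) → (φ(2),φ(7)) = (1,7) ∈ E(G2) ✓
  (2,8) → (φ(2),φ(8)) = (1,4) ∈ E(G2) ✓
  (3,6) → (φ(3),φ(6)) = (0,8) ∈ E(G2) ✓
  (3,7) → (φ(3),φ(7)) = (0,7) ∈ E(G2) ✓
  (4,5) → (φ(4),φ(5)) = (2,5) ∈ E(G2) ✓
  (4,7) → (φ(4),φ(7)) = (2,7) ∈ E(G2) ✓
  (5,6) → (φ(5),φ(6)) = (5,8) ∈ E(G2) ✓
  (7,8) → (φ(7),φ(8)) = (4,7) ∈ E(G2) ✓
All 17 edges of G1 map to edges of G2, and |E(G1)| = |E(G2)| = 17, so φ is a bijection on edges as well as vertices. Hence G1 ≅ G2.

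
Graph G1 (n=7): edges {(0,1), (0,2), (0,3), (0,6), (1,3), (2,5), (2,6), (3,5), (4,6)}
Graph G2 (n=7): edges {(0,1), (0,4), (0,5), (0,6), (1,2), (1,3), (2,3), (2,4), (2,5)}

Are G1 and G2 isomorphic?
No, not isomorphic

The graphs are NOT isomorphic.

Degrees in G1: deg(0)=4, deg(1)=2, deg(2)=3, deg(3)=3, deg(4)=1, deg(5)=2, deg(6)=3.
Sorted degree sequence of G1: [4, 3, 3, 3, 2, 2, 1].
Degrees in G2: deg(0)=4, deg(1)=3, deg(2)=4, deg(3)=2, deg(4)=2, deg(5)=2, deg(6)=1.
Sorted degree sequence of G2: [4, 4, 3, 2, 2, 2, 1].
The (sorted) degree sequence is an isomorphism invariant, so since G1 and G2 have different degree sequences they cannot be isomorphic.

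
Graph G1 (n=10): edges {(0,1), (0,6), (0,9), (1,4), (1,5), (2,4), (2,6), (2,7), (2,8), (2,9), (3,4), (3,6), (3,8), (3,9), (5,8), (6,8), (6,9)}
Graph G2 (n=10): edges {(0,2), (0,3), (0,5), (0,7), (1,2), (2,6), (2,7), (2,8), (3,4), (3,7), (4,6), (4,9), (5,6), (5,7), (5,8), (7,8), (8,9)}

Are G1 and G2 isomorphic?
Yes, isomorphic

The graphs are isomorphic.
One valid mapping φ: V(G1) → V(G2): 0→3, 1→4, 2→2, 3→5, 4→6, 5→9, 6→7, 7→1, 8→8, 9→0

Verify φ preserves adjacency — for each edge of G1, its image is an edge of G2:
  (0,1) → (φ(0),φ(1)) = (3,4) ∈ E(G2) ✓
  (0,6) → (φ(0),φ(6)) = (3,7) ∈ E(G2) ✓
  (0,9) → (φ(0),φ(9)) = (0,3) ∈ E(G2) ✓
  (1,4) → (φ(1),φ(4)) = (4,6) ∈ E(G2) ✓
  (1,5) → (φ(1),φ(5)) = (4,9) ∈ E(G2) ✓
  (2,4) → (φ(2),φ(4)) = (2,6) ∈ E(G2) ✓
  (2,6) → (φ(2),φ(6)) = (2,7) ∈ E(G2) ✓
  (2,7) → (φ(2),φ(7)) = (1,2) ∈ E(G2) ✓
  (2,8) → (φ(2),φ(8)) = (2,8) ∈ E(G2) ✓
  (2,9) → (φ(2),φ(9)) = (0,2) ∈ E(G2) ✓
  (3,4) → (φ(3),φ(4)) = (5,6) ∈ E(G2) ✓
  (3,6) → (φ(3),φ(6)) = (5,7) ∈ E(G2) ✓
  (3,8) → (φ(3),φ(8)) = (5,8) ∈ E(G2) ✓
  (3,9) → (φ(3),φ(9)) = (0,5) ∈ E(G2) ✓
  (5,8) → (φ(5),φ(8)) = (8,9) ∈ E(G2) ✓
  (6,8) → (φ(6),φ(8)) = (7,8) ∈ E(G2) ✓
  (6,9) → (φ(6),φ(9)) = (0,7) ∈ E(G2) ✓
All 17 edges of G1 map to edges of G2, and |E(G1)| = |E(G2)| = 17, so φ is a bijection on edges as well as vertices. Hence G1 ≅ G2.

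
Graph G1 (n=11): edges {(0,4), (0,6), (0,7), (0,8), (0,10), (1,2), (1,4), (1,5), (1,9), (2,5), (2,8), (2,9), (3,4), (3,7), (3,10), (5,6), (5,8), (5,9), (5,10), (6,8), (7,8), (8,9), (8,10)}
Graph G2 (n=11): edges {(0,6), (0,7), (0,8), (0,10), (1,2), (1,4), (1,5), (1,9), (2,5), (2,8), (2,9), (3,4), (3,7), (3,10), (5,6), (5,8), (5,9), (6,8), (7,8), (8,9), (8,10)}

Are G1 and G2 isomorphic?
No, not isomorphic

The graphs are NOT isomorphic.

Counting edges: G1 has 23 edge(s); G2 has 21 edge(s).
Edge count is an isomorphism invariant (a bijection on vertices induces a bijection on edges), so differing edge counts rule out isomorphism.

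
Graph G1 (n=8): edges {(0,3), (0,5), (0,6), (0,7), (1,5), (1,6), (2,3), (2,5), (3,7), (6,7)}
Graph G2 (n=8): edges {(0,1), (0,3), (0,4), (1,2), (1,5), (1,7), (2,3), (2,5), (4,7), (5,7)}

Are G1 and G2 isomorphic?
Yes, isomorphic

The graphs are isomorphic.
One valid mapping φ: V(G1) → V(G2): 0→1, 1→4, 2→3, 3→2, 4→6, 5→0, 6→7, 7→5

Verify φ preserves adjacency — for each edge of G1, its image is an edge of G2:
  (0,3) → (φ(0),φ(3)) = (1,2) ∈ E(G2) ✓
  (0,5) → (φ(0),φ(5)) = (0,1) ∈ E(G2) ✓
  (0,6) → (φ(0),φ(6)) = (1,7) ∈ E(G2) ✓
  (0,7) → (φ(0),φ(7)) = (1,5) ∈ E(G2) ✓
  (1,5) → (φ(1),φ(5)) = (0,4) ∈ E(G2) ✓
  (1,6) → (φ(1),φ(6)) = (4,7) ∈ E(G2) ✓
  (2,3) → (φ(2),φ(3)) = (2,3) ∈ E(G2) ✓
  (2,5) → (φ(2),φ(5)) = (0,3) ∈ E(G2) ✓
  (3,7) → (φ(3),φ(7)) = (2,5) ∈ E(G2) ✓
  (6,7) → (φ(6),φ(7)) = (5,7) ∈ E(G2) ✓
All 10 edges of G1 map to edges of G2, and |E(G1)| = |E(G2)| = 10, so φ is a bijection on edges as well as vertices. Hence G1 ≅ G2.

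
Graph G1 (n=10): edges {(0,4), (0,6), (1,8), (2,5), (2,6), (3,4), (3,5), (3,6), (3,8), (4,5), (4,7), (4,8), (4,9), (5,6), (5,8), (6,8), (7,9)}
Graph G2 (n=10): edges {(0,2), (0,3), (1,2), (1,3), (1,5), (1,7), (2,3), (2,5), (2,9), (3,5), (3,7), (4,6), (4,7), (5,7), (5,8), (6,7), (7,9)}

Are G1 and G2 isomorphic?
Yes, isomorphic

The graphs are isomorphic.
One valid mapping φ: V(G1) → V(G2): 0→9, 1→8, 2→0, 3→1, 4→7, 5→3, 6→2, 7→4, 8→5, 9→6

Verify φ preserves adjacency — for each edge of G1, its image is an edge of G2:
  (0,4) → (φ(0),φ(4)) = (7,9) ∈ E(G2) ✓
  (0,6) → (φ(0),φ(6)) = (2,9) ∈ E(G2) ✓
  (1,8) → (φ(1),φ(8)) = (5,8) ∈ E(G2) ✓
  (2,5) → (φ(2),φ(5)) = (0,3) ∈ E(G2) ✓
  (2,6) → (φ(2),φ(6)) = (0,2) ∈ E(G2) ✓
  (3,4) → (φ(3),φ(4)) = (1,7) ∈ E(G2) ✓
  (3,5) → (φ(3),φ(5)) = (1,3) ∈ E(G2) ✓
  (3,6) → (φ(3),φ(6)) = (1,2) ∈ E(G2) ✓
  (3,8) → (φ(3),φ(8)) = (1,5) ∈ E(G2) ✓
  (4,5) → (φ(4),φ(5)) = (3,7) ∈ E(G2) ✓
  (4,7) → (φ(4),φ(7)) = (4,7) ∈ E(G2) ✓
  (4,8) → (φ(4),φ(8)) = (5,7) ∈ E(G2) ✓
  (4,9) → (φ(4),φ(9)) = (6,7) ∈ E(G2) ✓
  (5,6) → (φ(5),φ(6)) = (2,3) ∈ E(G2) ✓
  (5,8) → (φ(5),φ(8)) = (3,5) ∈ E(G2) ✓
  (6,8) → (φ(6),φ(8)) = (2,5) ∈ E(G2) ✓
  (7,9) → (φ(7),φ(9)) = (4,6) ∈ E(G2) ✓
All 17 edges of G1 map to edges of G2, and |E(G1)| = |E(G2)| = 17, so φ is a bijection on edges as well as vertices. Hence G1 ≅ G2.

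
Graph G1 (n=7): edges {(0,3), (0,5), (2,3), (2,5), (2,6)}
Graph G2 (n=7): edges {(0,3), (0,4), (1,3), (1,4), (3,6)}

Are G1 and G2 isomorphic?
Yes, isomorphic

The graphs are isomorphic.
One valid mapping φ: V(G1) → V(G2): 0→4, 1→5, 2→3, 3→1, 4→2, 5→0, 6→6

Verify φ preserves adjacency — for each edge of G1, its image is an edge of G2:
  (0,3) → (φ(0),φ(3)) = (1,4) ∈ E(G2) ✓
  (0,5) → (φ(0),φ(5)) = (0,4) ∈ E(G2) ✓
  (2,3) → (φ(2),φ(3)) = (1,3) ∈ E(G2) ✓
  (2,5) → (φ(2),φ(5)) = (0,3) ∈ E(G2) ✓
  (2,6) → (φ(2),φ(6)) = (3,6) ∈ E(G2) ✓
All 5 edges of G1 map to edges of G2, and |E(G1)| = |E(G2)| = 5, so φ is a bijection on edges as well as vertices. Hence G1 ≅ G2.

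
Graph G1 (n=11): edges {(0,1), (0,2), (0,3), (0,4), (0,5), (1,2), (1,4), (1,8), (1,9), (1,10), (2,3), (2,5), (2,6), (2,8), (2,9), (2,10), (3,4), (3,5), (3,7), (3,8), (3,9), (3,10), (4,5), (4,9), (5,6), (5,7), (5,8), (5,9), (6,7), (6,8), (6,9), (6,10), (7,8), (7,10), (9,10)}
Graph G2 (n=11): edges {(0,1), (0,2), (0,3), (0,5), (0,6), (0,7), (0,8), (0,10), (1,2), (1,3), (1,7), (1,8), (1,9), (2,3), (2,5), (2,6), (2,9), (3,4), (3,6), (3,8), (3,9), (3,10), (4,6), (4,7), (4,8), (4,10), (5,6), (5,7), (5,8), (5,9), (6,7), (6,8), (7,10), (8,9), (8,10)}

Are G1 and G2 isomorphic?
Yes, isomorphic

The graphs are isomorphic.
One valid mapping φ: V(G1) → V(G2): 0→10, 1→7, 2→0, 3→8, 4→4, 5→3, 6→2, 7→9, 8→1, 9→6, 10→5

Verify φ preserves adjacency — for each edge of G1, its image is an edge of G2:
  (0,1) → (φ(0),φ(1)) = (7,10) ∈ E(G2) ✓
  (0,2) → (φ(0),φ(2)) = (0,10) ∈ E(G2) ✓
  (0,3) → (φ(0),φ(3)) = (8,10) ∈ E(G2) ✓
  (0,4) → (φ(0),φ(4)) = (4,10) ∈ E(G2) ✓
  (0,5) → (φ(0),φ(5)) = (3,10) ∈ E(G2) ✓
  (1,2) → (φ(1),φ(2)) = (0,7) ∈ E(G2) ✓
  (1,4) → (φ(1),φ(4)) = (4,7) ∈ E(G2) ✓
  (1,8) → (φ(1),φ(8)) = (1,7) ∈ E(G2) ✓
  (1,9) → (φ(1),φ(9)) = (6,7) ∈ E(G2) ✓
  (1,10) → (φ(1),φ(10)) = (5,7) ∈ E(G2) ✓
  (2,3) → (φ(2),φ(3)) = (0,8) ∈ E(G2) ✓
  (2,5) → (φ(2),φ(5)) = (0,3) ∈ E(G2) ✓
  (2,6) → (φ(2),φ(6)) = (0,2) ∈ E(G2) ✓
  (2,8) → (φ(2),φ(8)) = (0,1) ∈ E(G2) ✓
  (2,9) → (φ(2),φ(9)) = (0,6) ∈ E(G2) ✓
  (2,10) → (φ(2),φ(10)) = (0,5) ∈ E(G2) ✓
  (3,4) → (φ(3),φ(4)) = (4,8) ∈ E(G2) ✓
  (3,5) → (φ(3),φ(5)) = (3,8) ∈ E(G2) ✓
  (3,7) → (φ(3),φ(7)) = (8,9) ∈ E(G2) ✓
  (3,8) → (φ(3),φ(8)) = (1,8) ∈ E(G2) ✓
  (3,9) → (φ(3),φ(9)) = (6,8) ∈ E(G2) ✓
  (3,10) → (φ(3),φ(10)) = (5,8) ∈ E(G2) ✓
  (4,5) → (φ(4),φ(5)) = (3,4) ∈ E(G2) ✓
  (4,9) → (φ(4),φ(9)) = (4,6) ∈ E(G2) ✓
  (5,6) → (φ(5),φ(6)) = (2,3) ∈ E(G2) ✓
  (5,7) → (φ(5),φ(7)) = (3,9) ∈ E(G2) ✓
  (5,8) → (φ(5),φ(8)) = (1,3) ∈ E(G2) ✓
  (5,9) → (φ(5),φ(9)) = (3,6) ∈ E(G2) ✓
  (6,7) → (φ(6),φ(7)) = (2,9) ∈ E(G2) ✓
  (6,8) → (φ(6),φ(8)) = (1,2) ∈ E(G2) ✓
  (6,9) → (φ(6),φ(9)) = (2,6) ∈ E(G2) ✓
  (6,10) → (φ(6),φ(10)) = (2,5) ∈ E(G2) ✓
  (7,8) → (φ(7),φ(8)) = (1,9) ∈ E(G2) ✓
  (7,10) → (φ(7),φ(10)) = (5,9) ∈ E(G2) ✓
  (9,10) → (φ(9),φ(10)) = (5,6) ∈ E(G2) ✓
All 35 edges of G1 map to edges of G2, and |E(G1)| = |E(G2)| = 35, so φ is a bijection on edges as well as vertices. Hence G1 ≅ G2.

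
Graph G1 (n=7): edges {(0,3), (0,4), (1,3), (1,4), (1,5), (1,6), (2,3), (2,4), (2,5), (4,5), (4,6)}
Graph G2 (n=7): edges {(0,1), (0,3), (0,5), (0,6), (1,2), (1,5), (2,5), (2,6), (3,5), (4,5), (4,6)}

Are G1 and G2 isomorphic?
Yes, isomorphic

The graphs are isomorphic.
One valid mapping φ: V(G1) → V(G2): 0→4, 1→0, 2→2, 3→6, 4→5, 5→1, 6→3

Verify φ preserves adjacency — for each edge of G1, its image is an edge of G2:
  (0,3) → (φ(0),φ(3)) = (4,6) ∈ E(G2) ✓
  (0,4) → (φ(0),φ(4)) = (4,5) ∈ E(G2) ✓
  (1,3) → (φ(1),φ(3)) = (0,6) ∈ E(G2) ✓
  (1,4) → (φ(1),φ(4)) = (0,5) ∈ E(G2) ✓
  (1,5) → (φ(1),φ(5)) = (0,1) ∈ E(G2) ✓
  (1,6) → (φ(1),φ(6)) = (0,3) ∈ E(G2) ✓
  (2,3) → (φ(2),φ(3)) = (2,6) ∈ E(G2) ✓
  (2,4) → (φ(2),φ(4)) = (2,5) ∈ E(G2) ✓
  (2,5) → (φ(2),φ(5)) = (1,2) ∈ E(G2) ✓
  (4,5) → (φ(4),φ(5)) = (1,5) ∈ E(G2) ✓
  (4,6) → (φ(4),φ(6)) = (3,5) ∈ E(G2) ✓
All 11 edges of G1 map to edges of G2, and |E(G1)| = |E(G2)| = 11, so φ is a bijection on edges as well as vertices. Hence G1 ≅ G2.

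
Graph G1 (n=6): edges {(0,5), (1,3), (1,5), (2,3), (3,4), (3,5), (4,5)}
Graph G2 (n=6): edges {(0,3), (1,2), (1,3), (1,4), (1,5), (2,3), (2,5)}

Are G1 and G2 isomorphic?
No, not isomorphic

The graphs are NOT isomorphic.

Degrees in G1: deg(0)=1, deg(1)=2, deg(2)=1, deg(3)=4, deg(4)=2, deg(5)=4.
Sorted degree sequence of G1: [4, 4, 2, 2, 1, 1].
Degrees in G2: deg(0)=1, deg(1)=4, deg(2)=3, deg(3)=3, deg(4)=1, deg(5)=2.
Sorted degree sequence of G2: [4, 3, 3, 2, 1, 1].
The (sorted) degree sequence is an isomorphism invariant, so since G1 and G2 have different degree sequences they cannot be isomorphic.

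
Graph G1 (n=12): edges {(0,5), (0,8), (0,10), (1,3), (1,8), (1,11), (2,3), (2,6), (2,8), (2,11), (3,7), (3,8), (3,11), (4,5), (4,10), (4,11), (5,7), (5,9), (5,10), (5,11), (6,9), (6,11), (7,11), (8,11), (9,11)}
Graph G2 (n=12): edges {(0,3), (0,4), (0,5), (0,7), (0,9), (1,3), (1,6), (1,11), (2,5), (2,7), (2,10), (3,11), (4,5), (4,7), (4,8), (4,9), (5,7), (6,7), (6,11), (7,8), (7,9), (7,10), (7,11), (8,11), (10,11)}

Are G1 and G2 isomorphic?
Yes, isomorphic

The graphs are isomorphic.
One valid mapping φ: V(G1) → V(G2): 0→3, 1→9, 2→5, 3→4, 4→6, 5→11, 6→2, 7→8, 8→0, 9→10, 10→1, 11→7

Verify φ preserves adjacency — for each edge of G1, its image is an edge of G2:
  (0,5) → (φ(0),φ(5)) = (3,11) ∈ E(G2) ✓
  (0,8) → (φ(0),φ(8)) = (0,3) ∈ E(G2) ✓
  (0,10) → (φ(0),φ(10)) = (1,3) ∈ E(G2) ✓
  (1,3) → (φ(1),φ(3)) = (4,9) ∈ E(G2) ✓
  (1,8) → (φ(1),φ(8)) = (0,9) ∈ E(G2) ✓
  (1,11) → (φ(1),φ(11)) = (7,9) ∈ E(G2) ✓
  (2,3) → (φ(2),φ(3)) = (4,5) ∈ E(G2) ✓
  (2,6) → (φ(2),φ(6)) = (2,5) ∈ E(G2) ✓
  (2,8) → (φ(2),φ(8)) = (0,5) ∈ E(G2) ✓
  (2,11) → (φ(2),φ(11)) = (5,7) ∈ E(G2) ✓
  (3,7) → (φ(3),φ(7)) = (4,8) ∈ E(G2) ✓
  (3,8) → (φ(3),φ(8)) = (0,4) ∈ E(G2) ✓
  (3,11) → (φ(3),φ(11)) = (4,7) ∈ E(G2) ✓
  (4,5) → (φ(4),φ(5)) = (6,11) ∈ E(G2) ✓
  (4,10) → (φ(4),φ(10)) = (1,6) ∈ E(G2) ✓
  (4,11) → (φ(4),φ(11)) = (6,7) ∈ E(G2) ✓
  (5,7) → (φ(5),φ(7)) = (8,11) ∈ E(G2) ✓
  (5,9) → (φ(5),φ(9)) = (10,11) ∈ E(G2) ✓
  (5,10) → (φ(5),φ(10)) = (1,11) ∈ E(G2) ✓
  (5,11) → (φ(5),φ(11)) = (7,11) ∈ E(G2) ✓
  (6,9) → (φ(6),φ(9)) = (2,10) ∈ E(G2) ✓
  (6,11) → (φ(6),φ(11)) = (2,7) ∈ E(G2) ✓
  (7,11) → (φ(7),φ(11)) = (7,8) ∈ E(G2) ✓
  (8,11) → (φ(8),φ(11)) = (0,7) ∈ E(G2) ✓
  (9,11) → (φ(9),φ(11)) = (7,10) ∈ E(G2) ✓
All 25 edges of G1 map to edges of G2, and |E(G1)| = |E(G2)| = 25, so φ is a bijection on edges as well as vertices. Hence G1 ≅ G2.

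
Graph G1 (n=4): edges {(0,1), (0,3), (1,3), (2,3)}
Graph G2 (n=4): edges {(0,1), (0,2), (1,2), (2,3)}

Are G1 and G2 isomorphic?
Yes, isomorphic

The graphs are isomorphic.
One valid mapping φ: V(G1) → V(G2): 0→0, 1→1, 2→3, 3→2

Verify φ preserves adjacency — for each edge of G1, its image is an edge of G2:
  (0,1) → (φ(0),φ(1)) = (0,1) ∈ E(G2) ✓
  (0,3) → (φ(0),φ(3)) = (0,2) ∈ E(G2) ✓
  (1,3) → (φ(1),φ(3)) = (1,2) ∈ E(G2) ✓
  (2,3) → (φ(2),φ(3)) = (2,3) ∈ E(G2) ✓
All 4 edges of G1 map to edges of G2, and |E(G1)| = |E(G2)| = 4, so φ is a bijection on edges as well as vertices. Hence G1 ≅ G2.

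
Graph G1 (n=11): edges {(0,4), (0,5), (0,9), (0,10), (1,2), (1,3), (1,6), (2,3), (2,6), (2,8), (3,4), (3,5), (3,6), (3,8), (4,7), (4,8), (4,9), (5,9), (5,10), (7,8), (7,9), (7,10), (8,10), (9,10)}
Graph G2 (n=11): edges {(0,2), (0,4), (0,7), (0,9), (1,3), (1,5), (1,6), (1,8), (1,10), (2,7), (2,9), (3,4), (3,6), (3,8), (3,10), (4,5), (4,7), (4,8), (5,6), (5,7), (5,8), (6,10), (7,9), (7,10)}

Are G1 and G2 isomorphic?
Yes, isomorphic

The graphs are isomorphic.
One valid mapping φ: V(G1) → V(G2): 0→6, 1→2, 2→0, 3→7, 4→5, 5→10, 6→9, 7→8, 8→4, 9→1, 10→3

Verify φ preserves adjacency — for each edge of G1, its image is an edge of G2:
  (0,4) → (φ(0),φ(4)) = (5,6) ∈ E(G2) ✓
  (0,5) → (φ(0),φ(5)) = (6,10) ∈ E(G2) ✓
  (0,9) → (φ(0),φ(9)) = (1,6) ∈ E(G2) ✓
  (0,10) → (φ(0),φ(10)) = (3,6) ∈ E(G2) ✓
  (1,2) → (φ(1),φ(2)) = (0,2) ∈ E(G2) ✓
  (1,3) → (φ(1),φ(3)) = (2,7) ∈ E(G2) ✓
  (1,6) → (φ(1),φ(6)) = (2,9) ∈ E(G2) ✓
  (2,3) → (φ(2),φ(3)) = (0,7) ∈ E(G2) ✓
  (2,6) → (φ(2),φ(6)) = (0,9) ∈ E(G2) ✓
  (2,8) → (φ(2),φ(8)) = (0,4) ∈ E(G2) ✓
  (3,4) → (φ(3),φ(4)) = (5,7) ∈ E(G2) ✓
  (3,5) → (φ(3),φ(5)) = (7,10) ∈ E(G2) ✓
  (3,6) → (φ(3),φ(6)) = (7,9) ∈ E(G2) ✓
  (3,8) → (φ(3),φ(8)) = (4,7) ∈ E(G2) ✓
  (4,7) → (φ(4),φ(7)) = (5,8) ∈ E(G2) ✓
  (4,8) → (φ(4),φ(8)) = (4,5) ∈ E(G2) ✓
  (4,9) → (φ(4),φ(9)) = (1,5) ∈ E(G2) ✓
  (5,9) → (φ(5),φ(9)) = (1,10) ∈ E(G2) ✓
  (5,10) → (φ(5),φ(10)) = (3,10) ∈ E(G2) ✓
  (7,8) → (φ(7),φ(8)) = (4,8) ∈ E(G2) ✓
  (7,9) → (φ(7),φ(9)) = (1,8) ∈ E(G2) ✓
  (7,10) → (φ(7),φ(10)) = (3,8) ∈ E(G2) ✓
  (8,10) → (φ(8),φ(10)) = (3,4) ∈ E(G2) ✓
  (9,10) → (φ(9),φ(10)) = (1,3) ∈ E(G2) ✓
All 24 edges of G1 map to edges of G2, and |E(G1)| = |E(G2)| = 24, so φ is a bijection on edges as well as vertices. Hence G1 ≅ G2.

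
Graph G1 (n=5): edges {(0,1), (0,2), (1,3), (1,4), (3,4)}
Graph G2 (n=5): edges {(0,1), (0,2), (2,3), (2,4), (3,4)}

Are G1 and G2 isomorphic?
Yes, isomorphic

The graphs are isomorphic.
One valid mapping φ: V(G1) → V(G2): 0→0, 1→2, 2→1, 3→4, 4→3

Verify φ preserves adjacency — for each edge of G1, its image is an edge of G2:
  (0,1) → (φ(0),φ(1)) = (0,2) ∈ E(G2) ✓
  (0,2) → (φ(0),φ(2)) = (0,1) ∈ E(G2) ✓
  (1,3) → (φ(1),φ(3)) = (2,4) ∈ E(G2) ✓
  (1,4) → (φ(1),φ(4)) = (2,3) ∈ E(G2) ✓
  (3,4) → (φ(3),φ(4)) = (3,4) ∈ E(G2) ✓
All 5 edges of G1 map to edges of G2, and |E(G1)| = |E(G2)| = 5, so φ is a bijection on edges as well as vertices. Hence G1 ≅ G2.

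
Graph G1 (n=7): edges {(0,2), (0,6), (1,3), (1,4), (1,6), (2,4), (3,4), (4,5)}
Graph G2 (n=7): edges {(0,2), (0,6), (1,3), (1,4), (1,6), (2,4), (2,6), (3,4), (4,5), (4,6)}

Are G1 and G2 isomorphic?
No, not isomorphic

The graphs are NOT isomorphic.

Counting edges: G1 has 8 edge(s); G2 has 10 edge(s).
Edge count is an isomorphism invariant (a bijection on vertices induces a bijection on edges), so differing edge counts rule out isomorphism.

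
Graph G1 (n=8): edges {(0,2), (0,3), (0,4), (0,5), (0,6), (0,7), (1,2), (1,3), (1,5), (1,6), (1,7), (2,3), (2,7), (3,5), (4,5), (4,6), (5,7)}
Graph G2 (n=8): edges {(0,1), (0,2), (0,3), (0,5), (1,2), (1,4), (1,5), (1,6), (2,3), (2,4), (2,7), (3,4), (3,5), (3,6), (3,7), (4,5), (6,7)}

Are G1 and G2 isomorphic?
Yes, isomorphic

The graphs are isomorphic.
One valid mapping φ: V(G1) → V(G2): 0→3, 1→1, 2→5, 3→4, 4→7, 5→2, 6→6, 7→0

Verify φ preserves adjacency — for each edge of G1, its image is an edge of G2:
  (0,2) → (φ(0),φ(2)) = (3,5) ∈ E(G2) ✓
  (0,3) → (φ(0),φ(3)) = (3,4) ∈ E(G2) ✓
  (0,4) → (φ(0),φ(4)) = (3,7) ∈ E(G2) ✓
  (0,5) → (φ(0),φ(5)) = (2,3) ∈ E(G2) ✓
  (0,6) → (φ(0),φ(6)) = (3,6) ∈ E(G2) ✓
  (0,7) → (φ(0),φ(7)) = (0,3) ∈ E(G2) ✓
  (1,2) → (φ(1),φ(2)) = (1,5) ∈ E(G2) ✓
  (1,3) → (φ(1),φ(3)) = (1,4) ∈ E(G2) ✓
  (1,5) → (φ(1),φ(5)) = (1,2) ∈ E(G2) ✓
  (1,6) → (φ(1),φ(6)) = (1,6) ∈ E(G2) ✓
  (1,7) → (φ(1),φ(7)) = (0,1) ∈ E(G2) ✓
  (2,3) → (φ(2),φ(3)) = (4,5) ∈ E(G2) ✓
  (2,7) → (φ(2),φ(7)) = (0,5) ∈ E(G2) ✓
  (3,5) → (φ(3),φ(5)) = (2,4) ∈ E(G2) ✓
  (4,5) → (φ(4),φ(5)) = (2,7) ∈ E(G2) ✓
  (4,6) → (φ(4),φ(6)) = (6,7) ∈ E(G2) ✓
  (5,7) → (φ(5),φ(7)) = (0,2) ∈ E(G2) ✓
All 17 edges of G1 map to edges of G2, and |E(G1)| = |E(G2)| = 17, so φ is a bijection on edges as well as vertices. Hence G1 ≅ G2.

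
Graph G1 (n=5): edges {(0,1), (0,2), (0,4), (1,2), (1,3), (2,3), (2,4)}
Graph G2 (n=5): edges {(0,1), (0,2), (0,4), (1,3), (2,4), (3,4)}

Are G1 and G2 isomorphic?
No, not isomorphic

The graphs are NOT isomorphic.

Counting triangles (3-cliques): G1 has 3, G2 has 1.
Triangle count is an isomorphism invariant, so differing triangle counts rule out isomorphism.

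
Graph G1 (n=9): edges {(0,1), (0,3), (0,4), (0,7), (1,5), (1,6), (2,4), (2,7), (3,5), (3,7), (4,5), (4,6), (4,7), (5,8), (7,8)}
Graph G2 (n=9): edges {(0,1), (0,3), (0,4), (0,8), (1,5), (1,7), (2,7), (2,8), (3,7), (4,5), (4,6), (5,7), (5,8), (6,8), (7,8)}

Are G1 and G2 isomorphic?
Yes, isomorphic

The graphs are isomorphic.
One valid mapping φ: V(G1) → V(G2): 0→5, 1→4, 2→2, 3→1, 4→8, 5→0, 6→6, 7→7, 8→3

Verify φ preserves adjacency — for each edge of G1, its image is an edge of G2:
  (0,1) → (φ(0),φ(1)) = (4,5) ∈ E(G2) ✓
  (0,3) → (φ(0),φ(3)) = (1,5) ∈ E(G2) ✓
  (0,4) → (φ(0),φ(4)) = (5,8) ∈ E(G2) ✓
  (0,7) → (φ(0),φ(7)) = (5,7) ∈ E(G2) ✓
  (1,5) → (φ(1),φ(5)) = (0,4) ∈ E(G2) ✓
  (1,6) → (φ(1),φ(6)) = (4,6) ∈ E(G2) ✓
  (2,4) → (φ(2),φ(4)) = (2,8) ∈ E(G2) ✓
  (2,7) → (φ(2),φ(7)) = (2,7) ∈ E(G2) ✓
  (3,5) → (φ(3),φ(5)) = (0,1) ∈ E(G2) ✓
  (3,7) → (φ(3),φ(7)) = (1,7) ∈ E(G2) ✓
  (4,5) → (φ(4),φ(5)) = (0,8) ∈ E(G2) ✓
  (4,6) → (φ(4),φ(6)) = (6,8) ∈ E(G2) ✓
  (4,7) → (φ(4),φ(7)) = (7,8) ∈ E(G2) ✓
  (5,8) → (φ(5),φ(8)) = (0,3) ∈ E(G2) ✓
  (7,8) → (φ(7),φ(8)) = (3,7) ∈ E(G2) ✓
All 15 edges of G1 map to edges of G2, and |E(G1)| = |E(G2)| = 15, so φ is a bijection on edges as well as vertices. Hence G1 ≅ G2.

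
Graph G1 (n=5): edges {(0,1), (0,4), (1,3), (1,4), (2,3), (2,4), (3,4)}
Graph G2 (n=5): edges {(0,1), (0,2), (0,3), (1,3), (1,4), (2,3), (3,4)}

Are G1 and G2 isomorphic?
Yes, isomorphic

The graphs are isomorphic.
One valid mapping φ: V(G1) → V(G2): 0→2, 1→0, 2→4, 3→1, 4→3

Verify φ preserves adjacency — for each edge of G1, its image is an edge of G2:
  (0,1) → (φ(0),φ(1)) = (0,2) ∈ E(G2) ✓
  (0,4) → (φ(0),φ(4)) = (2,3) ∈ E(G2) ✓
  (1,3) → (φ(1),φ(3)) = (0,1) ∈ E(G2) ✓
  (1,4) → (φ(1),φ(4)) = (0,3) ∈ E(G2) ✓
  (2,3) → (φ(2),φ(3)) = (1,4) ∈ E(G2) ✓
  (2,4) → (φ(2),φ(4)) = (3,4) ∈ E(G2) ✓
  (3,4) → (φ(3),φ(4)) = (1,3) ∈ E(G2) ✓
All 7 edges of G1 map to edges of G2, and |E(G1)| = |E(G2)| = 7, so φ is a bijection on edges as well as vertices. Hence G1 ≅ G2.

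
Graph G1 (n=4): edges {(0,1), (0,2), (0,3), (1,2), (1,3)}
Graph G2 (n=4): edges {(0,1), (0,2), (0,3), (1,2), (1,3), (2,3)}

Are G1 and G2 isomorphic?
No, not isomorphic

The graphs are NOT isomorphic.

Counting edges: G1 has 5 edge(s); G2 has 6 edge(s).
Edge count is an isomorphism invariant (a bijection on vertices induces a bijection on edges), so differing edge counts rule out isomorphism.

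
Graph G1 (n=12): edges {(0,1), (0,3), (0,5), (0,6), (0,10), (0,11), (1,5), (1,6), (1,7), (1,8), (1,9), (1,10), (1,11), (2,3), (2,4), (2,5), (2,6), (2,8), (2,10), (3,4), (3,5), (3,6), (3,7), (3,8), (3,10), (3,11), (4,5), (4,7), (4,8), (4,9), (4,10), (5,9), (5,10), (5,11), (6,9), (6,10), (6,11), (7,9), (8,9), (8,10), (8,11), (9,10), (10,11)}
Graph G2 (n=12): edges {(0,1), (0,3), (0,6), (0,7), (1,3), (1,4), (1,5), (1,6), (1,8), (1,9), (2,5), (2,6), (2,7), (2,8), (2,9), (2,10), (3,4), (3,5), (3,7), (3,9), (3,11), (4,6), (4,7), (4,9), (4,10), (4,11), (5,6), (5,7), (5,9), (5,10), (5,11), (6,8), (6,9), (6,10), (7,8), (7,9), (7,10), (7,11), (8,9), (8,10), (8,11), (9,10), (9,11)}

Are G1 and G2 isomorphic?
Yes, isomorphic

The graphs are isomorphic.
One valid mapping φ: V(G1) → V(G2): 0→2, 1→6, 2→11, 3→7, 4→3, 5→5, 6→8, 7→0, 8→4, 9→1, 10→9, 11→10

Verify φ preserves adjacency — for each edge of G1, its image is an edge of G2:
  (0,1) → (φ(0),φ(1)) = (2,6) ∈ E(G2) ✓
  (0,3) → (φ(0),φ(3)) = (2,7) ∈ E(G2) ✓
  (0,5) → (φ(0),φ(5)) = (2,5) ∈ E(G2) ✓
  (0,6) → (φ(0),φ(6)) = (2,8) ∈ E(G2) ✓
  (0,10) → (φ(0),φ(10)) = (2,9) ∈ E(G2) ✓
  (0,11) → (φ(0),φ(11)) = (2,10) ∈ E(G2) ✓
  (1,5) → (φ(1),φ(5)) = (5,6) ∈ E(G2) ✓
  (1,6) → (φ(1),φ(6)) = (6,8) ∈ E(G2) ✓
  (1,7) → (φ(1),φ(7)) = (0,6) ∈ E(G2) ✓
  (1,8) → (φ(1),φ(8)) = (4,6) ∈ E(G2) ✓
  (1,9) → (φ(1),φ(9)) = (1,6) ∈ E(G2) ✓
  (1,10) → (φ(1),φ(10)) = (6,9) ∈ E(G2) ✓
  (1,11) → (φ(1),φ(11)) = (6,10) ∈ E(G2) ✓
  (2,3) → (φ(2),φ(3)) = (7,11) ∈ E(G2) ✓
  (2,4) → (φ(2),φ(4)) = (3,11) ∈ E(G2) ✓
  (2,5) → (φ(2),φ(5)) = (5,11) ∈ E(G2) ✓
  (2,6) → (φ(2),φ(6)) = (8,11) ∈ E(G2) ✓
  (2,8) → (φ(2),φ(8)) = (4,11) ∈ E(G2) ✓
  (2,10) → (φ(2),φ(10)) = (9,11) ∈ E(G2) ✓
  (3,4) → (φ(3),φ(4)) = (3,7) ∈ E(G2) ✓
  (3,5) → (φ(3),φ(5)) = (5,7) ∈ E(G2) ✓
  (3,6) → (φ(3),φ(6)) = (7,8) ∈ E(G2) ✓
  (3,7) → (φ(3),φ(7)) = (0,7) ∈ E(G2) ✓
  (3,8) → (φ(3),φ(8)) = (4,7) ∈ E(G2) ✓
  (3,10) → (φ(3),φ(10)) = (7,9) ∈ E(G2) ✓
  (3,11) → (φ(3),φ(11)) = (7,10) ∈ E(G2) ✓
  (4,5) → (φ(4),φ(5)) = (3,5) ∈ E(G2) ✓
  (4,7) → (φ(4),φ(7)) = (0,3) ∈ E(G2) ✓
  (4,8) → (φ(4),φ(8)) = (3,4) ∈ E(G2) ✓
  (4,9) → (φ(4),φ(9)) = (1,3) ∈ E(G2) ✓
  (4,10) → (φ(4),φ(10)) = (3,9) ∈ E(G2) ✓
  (5,9) → (φ(5),φ(9)) = (1,5) ∈ E(G2) ✓
  (5,10) → (φ(5),φ(10)) = (5,9) ∈ E(G2) ✓
  (5,11) → (φ(5),φ(11)) = (5,10) ∈ E(G2) ✓
  (6,9) → (φ(6),φ(9)) = (1,8) ∈ E(G2) ✓
  (6,10) → (φ(6),φ(10)) = (8,9) ∈ E(G2) ✓
  (6,11) → (φ(6),φ(11)) = (8,10) ∈ E(G2) ✓
  (7,9) → (φ(7),φ(9)) = (0,1) ∈ E(G2) ✓
  (8,9) → (φ(8),φ(9)) = (1,4) ∈ E(G2) ✓
  (8,10) → (φ(8),φ(10)) = (4,9) ∈ E(G2) ✓
  (8,11) → (φ(8),φ(11)) = (4,10) ∈ E(G2) ✓
  (9,10) → (φ(9),φ(10)) = (1,9) ∈ E(G2) ✓
  (10,11) → (φ(10),φ(11)) = (9,10) ∈ E(G2) ✓
All 43 edges of G1 map to edges of G2, and |E(G1)| = |E(G2)| = 43, so φ is a bijection on edges as well as vertices. Hence G1 ≅ G2.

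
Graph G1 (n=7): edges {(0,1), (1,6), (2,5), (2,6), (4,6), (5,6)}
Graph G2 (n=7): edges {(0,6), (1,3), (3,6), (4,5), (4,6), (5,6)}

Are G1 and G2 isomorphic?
Yes, isomorphic

The graphs are isomorphic.
One valid mapping φ: V(G1) → V(G2): 0→1, 1→3, 2→5, 3→2, 4→0, 5→4, 6→6

Verify φ preserves adjacency — for each edge of G1, its image is an edge of G2:
  (0,1) → (φ(0),φ(1)) = (1,3) ∈ E(G2) ✓
  (1,6) → (φ(1),φ(6)) = (3,6) ∈ E(G2) ✓
  (2,5) → (φ(2),φ(5)) = (4,5) ∈ E(G2) ✓
  (2,6) → (φ(2),φ(6)) = (5,6) ∈ E(G2) ✓
  (4,6) → (φ(4),φ(6)) = (0,6) ∈ E(G2) ✓
  (5,6) → (φ(5),φ(6)) = (4,6) ∈ E(G2) ✓
All 6 edges of G1 map to edges of G2, and |E(G1)| = |E(G2)| = 6, so φ is a bijection on edges as well as vertices. Hence G1 ≅ G2.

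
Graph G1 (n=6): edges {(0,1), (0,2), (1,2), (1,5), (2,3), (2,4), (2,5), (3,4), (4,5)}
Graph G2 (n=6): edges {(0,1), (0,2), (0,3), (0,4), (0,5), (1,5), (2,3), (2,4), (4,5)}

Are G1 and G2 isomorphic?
Yes, isomorphic

The graphs are isomorphic.
One valid mapping φ: V(G1) → V(G2): 0→3, 1→2, 2→0, 3→1, 4→5, 5→4

Verify φ preserves adjacency — for each edge of G1, its image is an edge of G2:
  (0,1) → (φ(0),φ(1)) = (2,3) ∈ E(G2) ✓
  (0,2) → (φ(0),φ(2)) = (0,3) ∈ E(G2) ✓
  (1,2) → (φ(1),φ(2)) = (0,2) ∈ E(G2) ✓
  (1,5) → (φ(1),φ(5)) = (2,4) ∈ E(G2) ✓
  (2,3) → (φ(2),φ(3)) = (0,1) ∈ E(G2) ✓
  (2,4) → (φ(2),φ(4)) = (0,5) ∈ E(G2) ✓
  (2,5) → (φ(2),φ(5)) = (0,4) ∈ E(G2) ✓
  (3,4) → (φ(3),φ(4)) = (1,5) ∈ E(G2) ✓
  (4,5) → (φ(4),φ(5)) = (4,5) ∈ E(G2) ✓
All 9 edges of G1 map to edges of G2, and |E(G1)| = |E(G2)| = 9, so φ is a bijection on edges as well as vertices. Hence G1 ≅ G2.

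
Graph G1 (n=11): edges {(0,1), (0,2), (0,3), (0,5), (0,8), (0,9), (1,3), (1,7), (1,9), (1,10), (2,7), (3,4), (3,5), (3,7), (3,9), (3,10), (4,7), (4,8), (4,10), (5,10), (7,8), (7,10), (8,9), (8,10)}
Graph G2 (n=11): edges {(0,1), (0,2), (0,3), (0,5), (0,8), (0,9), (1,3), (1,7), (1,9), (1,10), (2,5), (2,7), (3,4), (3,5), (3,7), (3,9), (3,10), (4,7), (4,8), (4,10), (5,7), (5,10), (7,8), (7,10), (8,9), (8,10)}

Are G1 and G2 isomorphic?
No, not isomorphic

The graphs are NOT isomorphic.

Counting edges: G1 has 24 edge(s); G2 has 26 edge(s).
Edge count is an isomorphism invariant (a bijection on vertices induces a bijection on edges), so differing edge counts rule out isomorphism.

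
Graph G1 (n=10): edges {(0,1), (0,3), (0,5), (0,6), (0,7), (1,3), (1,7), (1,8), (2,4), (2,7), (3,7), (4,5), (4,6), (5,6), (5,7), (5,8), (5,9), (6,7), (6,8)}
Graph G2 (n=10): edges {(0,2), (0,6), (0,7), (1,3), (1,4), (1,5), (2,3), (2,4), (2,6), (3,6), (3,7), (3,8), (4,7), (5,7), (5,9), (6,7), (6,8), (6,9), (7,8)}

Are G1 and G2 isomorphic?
No, not isomorphic

The graphs are NOT isomorphic.

Degrees in G1: deg(0)=5, deg(1)=4, deg(2)=2, deg(3)=3, deg(4)=3, deg(5)=6, deg(6)=5, deg(7)=6, deg(8)=3, deg(9)=1.
Sorted degree sequence of G1: [6, 6, 5, 5, 4, 3, 3, 3, 2, 1].
Degrees in G2: deg(0)=3, deg(1)=3, deg(2)=4, deg(3)=5, deg(4)=3, deg(5)=3, deg(6)=6, deg(7)=6, deg(8)=3, deg(9)=2.
Sorted degree sequence of G2: [6, 6, 5, 4, 3, 3, 3, 3, 3, 2].
The (sorted) degree sequence is an isomorphism invariant, so since G1 and G2 have different degree sequences they cannot be isomorphic.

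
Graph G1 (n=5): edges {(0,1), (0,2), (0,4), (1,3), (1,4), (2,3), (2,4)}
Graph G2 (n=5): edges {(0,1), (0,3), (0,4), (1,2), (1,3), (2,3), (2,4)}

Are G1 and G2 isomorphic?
Yes, isomorphic

The graphs are isomorphic.
One valid mapping φ: V(G1) → V(G2): 0→3, 1→2, 2→0, 3→4, 4→1

Verify φ preserves adjacency — for each edge of G1, its image is an edge of G2:
  (0,1) → (φ(0),φ(1)) = (2,3) ∈ E(G2) ✓
  (0,2) → (φ(0),φ(2)) = (0,3) ∈ E(G2) ✓
  (0,4) → (φ(0),φ(4)) = (1,3) ∈ E(G2) ✓
  (1,3) → (φ(1),φ(3)) = (2,4) ∈ E(G2) ✓
  (1,4) → (φ(1),φ(4)) = (1,2) ∈ E(G2) ✓
  (2,3) → (φ(2),φ(3)) = (0,4) ∈ E(G2) ✓
  (2,4) → (φ(2),φ(4)) = (0,1) ∈ E(G2) ✓
All 7 edges of G1 map to edges of G2, and |E(G1)| = |E(G2)| = 7, so φ is a bijection on edges as well as vertices. Hence G1 ≅ G2.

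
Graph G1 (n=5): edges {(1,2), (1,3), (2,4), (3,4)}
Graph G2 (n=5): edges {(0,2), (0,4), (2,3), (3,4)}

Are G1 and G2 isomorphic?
Yes, isomorphic

The graphs are isomorphic.
One valid mapping φ: V(G1) → V(G2): 0→1, 1→0, 2→2, 3→4, 4→3

Verify φ preserves adjacency — for each edge of G1, its image is an edge of G2:
  (1,2) → (φ(1),φ(2)) = (0,2) ∈ E(G2) ✓
  (1,3) → (φ(1),φ(3)) = (0,4) ∈ E(G2) ✓
  (2,4) → (φ(2),φ(4)) = (2,3) ∈ E(G2) ✓
  (3,4) → (φ(3),φ(4)) = (3,4) ∈ E(G2) ✓
All 4 edges of G1 map to edges of G2, and |E(G1)| = |E(G2)| = 4, so φ is a bijection on edges as well as vertices. Hence G1 ≅ G2.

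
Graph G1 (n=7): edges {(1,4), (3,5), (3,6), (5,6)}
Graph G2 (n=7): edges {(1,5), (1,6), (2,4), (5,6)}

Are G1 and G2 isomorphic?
Yes, isomorphic

The graphs are isomorphic.
One valid mapping φ: V(G1) → V(G2): 0→3, 1→2, 2→0, 3→6, 4→4, 5→5, 6→1

Verify φ preserves adjacency — for each edge of G1, its image is an edge of G2:
  (1,4) → (φ(1),φ(4)) = (2,4) ∈ E(G2) ✓
  (3,5) → (φ(3),φ(5)) = (5,6) ∈ E(G2) ✓
  (3,6) → (φ(3),φ(6)) = (1,6) ∈ E(G2) ✓
  (5,6) → (φ(5),φ(6)) = (1,5) ∈ E(G2) ✓
All 4 edges of G1 map to edges of G2, and |E(G1)| = |E(G2)| = 4, so φ is a bijection on edges as well as vertices. Hence G1 ≅ G2.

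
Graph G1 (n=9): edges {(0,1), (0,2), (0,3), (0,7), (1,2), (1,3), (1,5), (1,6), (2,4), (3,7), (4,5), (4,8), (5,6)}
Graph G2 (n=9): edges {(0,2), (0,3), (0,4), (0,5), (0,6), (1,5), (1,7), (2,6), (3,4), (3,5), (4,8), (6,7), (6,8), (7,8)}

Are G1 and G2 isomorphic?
No, not isomorphic

The graphs are NOT isomorphic.

Degrees in G1: deg(0)=4, deg(1)=5, deg(2)=3, deg(3)=3, deg(4)=3, deg(5)=3, deg(6)=2, deg(7)=2, deg(8)=1.
Sorted degree sequence of G1: [5, 4, 3, 3, 3, 3, 2, 2, 1].
Degrees in G2: deg(0)=5, deg(1)=2, deg(2)=2, deg(3)=3, deg(4)=3, deg(5)=3, deg(6)=4, deg(7)=3, deg(8)=3.
Sorted degree sequence of G2: [5, 4, 3, 3, 3, 3, 3, 2, 2].
The (sorted) degree sequence is an isomorphism invariant, so since G1 and G2 have different degree sequences they cannot be isomorphic.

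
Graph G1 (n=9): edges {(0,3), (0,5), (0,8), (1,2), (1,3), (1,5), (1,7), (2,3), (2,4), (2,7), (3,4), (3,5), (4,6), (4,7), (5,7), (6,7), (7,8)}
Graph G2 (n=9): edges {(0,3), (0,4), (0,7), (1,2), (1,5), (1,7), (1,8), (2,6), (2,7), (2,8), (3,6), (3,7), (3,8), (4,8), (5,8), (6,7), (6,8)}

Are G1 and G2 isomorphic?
Yes, isomorphic

The graphs are isomorphic.
One valid mapping φ: V(G1) → V(G2): 0→0, 1→6, 2→2, 3→7, 4→1, 5→3, 6→5, 7→8, 8→4

Verify φ preserves adjacency — for each edge of G1, its image is an edge of G2:
  (0,3) → (φ(0),φ(3)) = (0,7) ∈ E(G2) ✓
  (0,5) → (φ(0),φ(5)) = (0,3) ∈ E(G2) ✓
  (0,8) → (φ(0),φ(8)) = (0,4) ∈ E(G2) ✓
  (1,2) → (φ(1),φ(2)) = (2,6) ∈ E(G2) ✓
  (1,3) → (φ(1),φ(3)) = (6,7) ∈ E(G2) ✓
  (1,5) → (φ(1),φ(5)) = (3,6) ∈ E(G2) ✓
  (1,7) → (φ(1),φ(7)) = (6,8) ∈ E(G2) ✓
  (2,3) → (φ(2),φ(3)) = (2,7) ∈ E(G2) ✓
  (2,4) → (φ(2),φ(4)) = (1,2) ∈ E(G2) ✓
  (2,7) → (φ(2),φ(7)) = (2,8) ∈ E(G2) ✓
  (3,4) → (φ(3),φ(4)) = (1,7) ∈ E(G2) ✓
  (3,5) → (φ(3),φ(5)) = (3,7) ∈ E(G2) ✓
  (4,6) → (φ(4),φ(6)) = (1,5) ∈ E(G2) ✓
  (4,7) → (φ(4),φ(7)) = (1,8) ∈ E(G2) ✓
  (5,7) → (φ(5),φ(7)) = (3,8) ∈ E(G2) ✓
  (6,7) → (φ(6),φ(7)) = (5,8) ∈ E(G2) ✓
  (7,8) → (φ(7),φ(8)) = (4,8) ∈ E(G2) ✓
All 17 edges of G1 map to edges of G2, and |E(G1)| = |E(G2)| = 17, so φ is a bijection on edges as well as vertices. Hence G1 ≅ G2.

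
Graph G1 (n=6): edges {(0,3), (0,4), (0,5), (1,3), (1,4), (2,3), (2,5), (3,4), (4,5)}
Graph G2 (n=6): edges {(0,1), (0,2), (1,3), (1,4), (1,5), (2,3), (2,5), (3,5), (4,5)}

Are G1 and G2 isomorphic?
Yes, isomorphic

The graphs are isomorphic.
One valid mapping φ: V(G1) → V(G2): 0→3, 1→4, 2→0, 3→1, 4→5, 5→2

Verify φ preserves adjacency — for each edge of G1, its image is an edge of G2:
  (0,3) → (φ(0),φ(3)) = (1,3) ∈ E(G2) ✓
  (0,4) → (φ(0),φ(4)) = (3,5) ∈ E(G2) ✓
  (0,5) → (φ(0),φ(5)) = (2,3) ∈ E(G2) ✓
  (1,3) → (φ(1),φ(3)) = (1,4) ∈ E(G2) ✓
  (1,4) → (φ(1),φ(4)) = (4,5) ∈ E(G2) ✓
  (2,3) → (φ(2),φ(3)) = (0,1) ∈ E(G2) ✓
  (2,5) → (φ(2),φ(5)) = (0,2) ∈ E(G2) ✓
  (3,4) → (φ(3),φ(4)) = (1,5) ∈ E(G2) ✓
  (4,5) → (φ(4),φ(5)) = (2,5) ∈ E(G2) ✓
All 9 edges of G1 map to edges of G2, and |E(G1)| = |E(G2)| = 9, so φ is a bijection on edges as well as vertices. Hence G1 ≅ G2.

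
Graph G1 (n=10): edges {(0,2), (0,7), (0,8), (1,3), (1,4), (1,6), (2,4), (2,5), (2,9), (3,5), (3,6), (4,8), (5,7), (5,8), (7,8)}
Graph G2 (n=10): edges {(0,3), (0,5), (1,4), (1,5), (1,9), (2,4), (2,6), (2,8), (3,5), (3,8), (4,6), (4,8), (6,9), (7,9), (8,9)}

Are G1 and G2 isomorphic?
Yes, isomorphic

The graphs are isomorphic.
One valid mapping φ: V(G1) → V(G2): 0→6, 1→5, 2→9, 3→3, 4→1, 5→8, 6→0, 7→2, 8→4, 9→7

Verify φ preserves adjacency — for each edge of G1, its image is an edge of G2:
  (0,2) → (φ(0),φ(2)) = (6,9) ∈ E(G2) ✓
  (0,7) → (φ(0),φ(7)) = (2,6) ∈ E(G2) ✓
  (0,8) → (φ(0),φ(8)) = (4,6) ∈ E(G2) ✓
  (1,3) → (φ(1),φ(3)) = (3,5) ∈ E(G2) ✓
  (1,4) → (φ(1),φ(4)) = (1,5) ∈ E(G2) ✓
  (1,6) → (φ(1),φ(6)) = (0,5) ∈ E(G2) ✓
  (2,4) → (φ(2),φ(4)) = (1,9) ∈ E(G2) ✓
  (2,5) → (φ(2),φ(5)) = (8,9) ∈ E(G2) ✓
  (2,9) → (φ(2),φ(9)) = (7,9) ∈ E(G2) ✓
  (3,5) → (φ(3),φ(5)) = (3,8) ∈ E(G2) ✓
  (3,6) → (φ(3),φ(6)) = (0,3) ∈ E(G2) ✓
  (4,8) → (φ(4),φ(8)) = (1,4) ∈ E(G2) ✓
  (5,7) → (φ(5),φ(7)) = (2,8) ∈ E(G2) ✓
  (5,8) → (φ(5),φ(8)) = (4,8) ∈ E(G2) ✓
  (7,8) → (φ(7),φ(8)) = (2,4) ∈ E(G2) ✓
All 15 edges of G1 map to edges of G2, and |E(G1)| = |E(G2)| = 15, so φ is a bijection on edges as well as vertices. Hence G1 ≅ G2.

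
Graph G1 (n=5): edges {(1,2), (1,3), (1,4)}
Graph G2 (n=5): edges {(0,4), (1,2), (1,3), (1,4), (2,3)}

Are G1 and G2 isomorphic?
No, not isomorphic

The graphs are NOT isomorphic.

Counting triangles (3-cliques): G1 has 0, G2 has 1.
Triangle count is an isomorphism invariant, so differing triangle counts rule out isomorphism.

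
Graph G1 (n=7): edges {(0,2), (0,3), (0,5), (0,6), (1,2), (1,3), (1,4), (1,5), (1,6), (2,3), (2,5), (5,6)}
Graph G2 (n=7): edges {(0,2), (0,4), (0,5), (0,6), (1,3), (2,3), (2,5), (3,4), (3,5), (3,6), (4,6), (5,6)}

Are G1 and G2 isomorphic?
Yes, isomorphic

The graphs are isomorphic.
One valid mapping φ: V(G1) → V(G2): 0→0, 1→3, 2→5, 3→2, 4→1, 5→6, 6→4

Verify φ preserves adjacency — for each edge of G1, its image is an edge of G2:
  (0,2) → (φ(0),φ(2)) = (0,5) ∈ E(G2) ✓
  (0,3) → (φ(0),φ(3)) = (0,2) ∈ E(G2) ✓
  (0,5) → (φ(0),φ(5)) = (0,6) ∈ E(G2) ✓
  (0,6) → (φ(0),φ(6)) = (0,4) ∈ E(G2) ✓
  (1,2) → (φ(1),φ(2)) = (3,5) ∈ E(G2) ✓
  (1,3) → (φ(1),φ(3)) = (2,3) ∈ E(G2) ✓
  (1,4) → (φ(1),φ(4)) = (1,3) ∈ E(G2) ✓
  (1,5) → (φ(1),φ(5)) = (3,6) ∈ E(G2) ✓
  (1,6) → (φ(1),φ(6)) = (3,4) ∈ E(G2) ✓
  (2,3) → (φ(2),φ(3)) = (2,5) ∈ E(G2) ✓
  (2,5) → (φ(2),φ(5)) = (5,6) ∈ E(G2) ✓
  (5,6) → (φ(5),φ(6)) = (4,6) ∈ E(G2) ✓
All 12 edges of G1 map to edges of G2, and |E(G1)| = |E(G2)| = 12, so φ is a bijection on edges as well as vertices. Hence G1 ≅ G2.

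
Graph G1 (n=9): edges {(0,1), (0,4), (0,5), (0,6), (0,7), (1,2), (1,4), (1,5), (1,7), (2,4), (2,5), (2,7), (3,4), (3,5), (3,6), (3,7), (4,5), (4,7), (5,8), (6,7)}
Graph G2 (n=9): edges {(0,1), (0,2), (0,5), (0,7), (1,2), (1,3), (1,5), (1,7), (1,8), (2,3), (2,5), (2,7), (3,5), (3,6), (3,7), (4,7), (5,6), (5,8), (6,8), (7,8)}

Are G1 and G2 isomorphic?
Yes, isomorphic

The graphs are isomorphic.
One valid mapping φ: V(G1) → V(G2): 0→3, 1→2, 2→0, 3→8, 4→1, 5→7, 6→6, 7→5, 8→4

Verify φ preserves adjacency — for each edge of G1, its image is an edge of G2:
  (0,1) → (φ(0),φ(1)) = (2,3) ∈ E(G2) ✓
  (0,4) → (φ(0),φ(4)) = (1,3) ∈ E(G2) ✓
  (0,5) → (φ(0),φ(5)) = (3,7) ∈ E(G2) ✓
  (0,6) → (φ(0),φ(6)) = (3,6) ∈ E(G2) ✓
  (0,7) → (φ(0),φ(7)) = (3,5) ∈ E(G2) ✓
  (1,2) → (φ(1),φ(2)) = (0,2) ∈ E(G2) ✓
  (1,4) → (φ(1),φ(4)) = (1,2) ∈ E(G2) ✓
  (1,5) → (φ(1),φ(5)) = (2,7) ∈ E(G2) ✓
  (1,7) → (φ(1),φ(7)) = (2,5) ∈ E(G2) ✓
  (2,4) → (φ(2),φ(4)) = (0,1) ∈ E(G2) ✓
  (2,5) → (φ(2),φ(5)) = (0,7) ∈ E(G2) ✓
  (2,7) → (φ(2),φ(7)) = (0,5) ∈ E(G2) ✓
  (3,4) → (φ(3),φ(4)) = (1,8) ∈ E(G2) ✓
  (3,5) → (φ(3),φ(5)) = (7,8) ∈ E(G2) ✓
  (3,6) → (φ(3),φ(6)) = (6,8) ∈ E(G2) ✓
  (3,7) → (φ(3),φ(7)) = (5,8) ∈ E(G2) ✓
  (4,5) → (φ(4),φ(5)) = (1,7) ∈ E(G2) ✓
  (4,7) → (φ(4),φ(7)) = (1,5) ∈ E(G2) ✓
  (5,8) → (φ(5),φ(8)) = (4,7) ∈ E(G2) ✓
  (6,7) → (φ(6),φ(7)) = (5,6) ∈ E(G2) ✓
All 20 edges of G1 map to edges of G2, and |E(G1)| = |E(G2)| = 20, so φ is a bijection on edges as well as vertices. Hence G1 ≅ G2.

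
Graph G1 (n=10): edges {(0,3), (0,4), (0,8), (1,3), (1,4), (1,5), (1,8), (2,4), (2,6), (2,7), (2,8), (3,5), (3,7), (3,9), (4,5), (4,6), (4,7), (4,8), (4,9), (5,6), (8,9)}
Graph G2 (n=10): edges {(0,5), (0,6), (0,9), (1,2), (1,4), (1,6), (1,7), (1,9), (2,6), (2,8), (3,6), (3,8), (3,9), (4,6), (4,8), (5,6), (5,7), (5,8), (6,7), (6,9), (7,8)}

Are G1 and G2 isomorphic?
Yes, isomorphic

The graphs are isomorphic.
One valid mapping φ: V(G1) → V(G2): 0→2, 1→7, 2→9, 3→8, 4→6, 5→5, 6→0, 7→3, 8→1, 9→4

Verify φ preserves adjacency — for each edge of G1, its image is an edge of G2:
  (0,3) → (φ(0),φ(3)) = (2,8) ∈ E(G2) ✓
  (0,4) → (φ(0),φ(4)) = (2,6) ∈ E(G2) ✓
  (0,8) → (φ(0),φ(8)) = (1,2) ∈ E(G2) ✓
  (1,3) → (φ(1),φ(3)) = (7,8) ∈ E(G2) ✓
  (1,4) → (φ(1),φ(4)) = (6,7) ∈ E(G2) ✓
  (1,5) → (φ(1),φ(5)) = (5,7) ∈ E(G2) ✓
  (1,8) → (φ(1),φ(8)) = (1,7) ∈ E(G2) ✓
  (2,4) → (φ(2),φ(4)) = (6,9) ∈ E(G2) ✓
  (2,6) → (φ(2),φ(6)) = (0,9) ∈ E(G2) ✓
  (2,7) → (φ(2),φ(7)) = (3,9) ∈ E(G2) ✓
  (2,8) → (φ(2),φ(8)) = (1,9) ∈ E(G2) ✓
  (3,5) → (φ(3),φ(5)) = (5,8) ∈ E(G2) ✓
  (3,7) → (φ(3),φ(7)) = (3,8) ∈ E(G2) ✓
  (3,9) → (φ(3),φ(9)) = (4,8) ∈ E(G2) ✓
  (4,5) → (φ(4),φ(5)) = (5,6) ∈ E(G2) ✓
  (4,6) → (φ(4),φ(6)) = (0,6) ∈ E(G2) ✓
  (4,7) → (φ(4),φ(7)) = (3,6) ∈ E(G2) ✓
  (4,8) → (φ(4),φ(8)) = (1,6) ∈ E(G2) ✓
  (4,9) → (φ(4),φ(9)) = (4,6) ∈ E(G2) ✓
  (5,6) → (φ(5),φ(6)) = (0,5) ∈ E(G2) ✓
  (8,9) → (φ(8),φ(9)) = (1,4) ∈ E(G2) ✓
All 21 edges of G1 map to edges of G2, and |E(G1)| = |E(G2)| = 21, so φ is a bijection on edges as well as vertices. Hence G1 ≅ G2.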